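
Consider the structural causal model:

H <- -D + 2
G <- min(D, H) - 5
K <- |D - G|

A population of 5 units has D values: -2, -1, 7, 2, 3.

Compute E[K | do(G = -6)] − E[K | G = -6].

0.8

Every unit gets G=-6 under the intervention. K values become 4, 5, 13, 8, 9; E[K|do(G=-6)] = 7.8.
Observing G=-6 restricts to units where G's equation naturally yields -6: D ∈ {-1, 3}. In that subpopulation K = 5, 9, mean 7.
Difference = 7.8 − 7 = 0.8.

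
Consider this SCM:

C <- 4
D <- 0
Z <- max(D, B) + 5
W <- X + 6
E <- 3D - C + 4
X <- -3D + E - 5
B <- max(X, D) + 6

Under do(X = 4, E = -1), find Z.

15

The joint intervention fixes X = 4, E = -1, removing each variable's own equation.
B = max(X, D) + 6  [with X=4, D=0]  = 10
Z = max(D, B) + 5  [with D=0, B=10]  = 15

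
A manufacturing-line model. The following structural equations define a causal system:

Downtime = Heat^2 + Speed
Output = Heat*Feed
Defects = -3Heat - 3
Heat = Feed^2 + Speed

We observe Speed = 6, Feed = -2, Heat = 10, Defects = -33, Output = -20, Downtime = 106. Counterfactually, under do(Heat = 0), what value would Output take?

0

do(Heat=0) replaces the equation Heat = Feed^2 + Speed with the constant Heat = 0.
Output = Heat*Feed  [with Heat=0, Feed=-2]  = 0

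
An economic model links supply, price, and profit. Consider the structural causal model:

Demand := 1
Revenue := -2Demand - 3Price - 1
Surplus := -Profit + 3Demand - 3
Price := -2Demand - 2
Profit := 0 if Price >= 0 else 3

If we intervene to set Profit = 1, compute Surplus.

-1

Intervening sets Profit = 1 and removes its equation (Profit := 0 if Price >= 0 else 3).
Surplus = -Profit + 3Demand - 3  [with Profit=1, Demand=1]  = -1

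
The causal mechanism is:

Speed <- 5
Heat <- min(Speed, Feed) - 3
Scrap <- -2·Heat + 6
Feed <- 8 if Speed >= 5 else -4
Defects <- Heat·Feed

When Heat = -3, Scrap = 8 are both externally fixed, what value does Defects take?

-24

The joint intervention fixes Heat = -3, Scrap = 8, removing each variable's own equation.
Feed = 8 if Speed >= 5 else -4  [with Speed=5]  = 8
Defects = Heat·Feed  [with Heat=-3, Feed=8]  = -24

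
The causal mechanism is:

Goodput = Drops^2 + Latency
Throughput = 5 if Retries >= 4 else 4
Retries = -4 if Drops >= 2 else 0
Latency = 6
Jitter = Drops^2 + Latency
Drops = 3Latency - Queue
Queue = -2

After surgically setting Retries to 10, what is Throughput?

Under do(Retries=10), the mechanism Retries = -4 if Drops >= 2 else 0 is discarded; Retries is fixed at 10.
Throughput = 5 if Retries >= 4 else 4  [with Retries=10]  = 5

5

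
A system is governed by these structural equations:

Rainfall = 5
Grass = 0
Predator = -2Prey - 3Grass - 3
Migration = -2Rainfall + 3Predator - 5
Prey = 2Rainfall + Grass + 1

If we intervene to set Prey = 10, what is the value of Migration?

do(Prey=10) replaces the equation Prey = 2Rainfall + Grass + 1 with the constant Prey = 10.
Predator = -2Prey - 3Grass - 3  [with Prey=10, Grass=0]  = -23
Migration = -2Rainfall + 3Predator - 5  [with Rainfall=5, Predator=-23]  = -84

-84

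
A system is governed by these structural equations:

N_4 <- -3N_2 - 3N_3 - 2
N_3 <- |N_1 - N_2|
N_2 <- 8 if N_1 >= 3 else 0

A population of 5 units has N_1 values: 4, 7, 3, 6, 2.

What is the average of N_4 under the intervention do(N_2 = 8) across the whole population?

Every unit gets N_2=8 under the intervention. N_4 values become -38, -29, -41, -32, -44; E[N_4|do(N_2=8)] = -36.8.

-36.8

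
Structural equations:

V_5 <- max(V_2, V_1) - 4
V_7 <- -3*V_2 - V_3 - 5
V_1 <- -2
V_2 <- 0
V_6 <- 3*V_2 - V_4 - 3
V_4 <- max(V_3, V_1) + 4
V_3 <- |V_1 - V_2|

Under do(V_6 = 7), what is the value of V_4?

do(V_6=7) replaces the equation V_6 <- 3*V_2 - V_4 - 3 with the constant V_6 = 7.
No directed path runs from V_6 to V_4, so V_4 keeps its natural value.
V_3 = |V_1 - V_2|  [with V_1=-2, V_2=0]  = 2
V_4 = max(V_3, V_1) + 4  [with V_3=2, V_1=-2]  = 6

6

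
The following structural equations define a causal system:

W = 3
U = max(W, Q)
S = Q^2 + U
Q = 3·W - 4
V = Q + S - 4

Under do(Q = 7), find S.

56

Under do(Q=7), the mechanism Q = 3·W - 4 is discarded; Q is fixed at 7.
U = max(W, Q)  [with W=3, Q=7]  = 7
S = Q^2 + U  [with Q=7, U=7]  = 56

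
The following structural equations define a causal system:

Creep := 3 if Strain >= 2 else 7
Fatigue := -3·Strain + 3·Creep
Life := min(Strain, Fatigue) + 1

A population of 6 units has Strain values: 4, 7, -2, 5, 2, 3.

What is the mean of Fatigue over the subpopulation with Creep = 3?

-3.6

E[Fatigue|Creep=3] averages over only the 5 units with Creep=3 (Strain = 4, 7, 5, 2, 3): Fatigue = -3, -12, -6, 3, 0, mean -3.6.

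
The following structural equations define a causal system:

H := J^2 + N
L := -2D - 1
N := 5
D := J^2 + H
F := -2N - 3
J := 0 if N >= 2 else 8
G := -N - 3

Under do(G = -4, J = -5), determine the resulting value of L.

-111

Under do(G = -4, J = -5), each intervened variable's structural equation is replaced by its fixed value.
H = J^2 + N  [with J=-5, N=5]  = 30
D = J^2 + H  [with J=-5, H=30]  = 55
L = -2D - 1  [with D=55]  = -111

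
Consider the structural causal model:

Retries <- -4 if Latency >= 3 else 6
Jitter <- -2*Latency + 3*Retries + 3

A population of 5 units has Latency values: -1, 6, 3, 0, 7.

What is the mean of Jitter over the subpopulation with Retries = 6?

Observing Retries=6 restricts to units where Retries's equation naturally yields 6: Latency ∈ {-1, 0}. In that subpopulation Jitter = 23, 21, mean 22.

22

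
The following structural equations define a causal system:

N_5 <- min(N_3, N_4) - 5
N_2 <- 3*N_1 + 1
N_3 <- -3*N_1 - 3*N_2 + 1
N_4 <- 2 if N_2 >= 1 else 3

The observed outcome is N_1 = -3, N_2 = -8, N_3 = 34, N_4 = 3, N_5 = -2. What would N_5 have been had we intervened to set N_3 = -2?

-7

do(N_3=-2) replaces the equation N_3 <- -3*N_1 - 3*N_2 + 1 with the constant N_3 = -2.
N_2 = 3*N_1 + 1  [with N_1=-3]  = -8
N_4 = 2 if N_2 >= 1 else 3  [with N_2=-8]  = 3
N_5 = min(N_3, N_4) - 5  [with N_3=-2, N_4=3]  = -7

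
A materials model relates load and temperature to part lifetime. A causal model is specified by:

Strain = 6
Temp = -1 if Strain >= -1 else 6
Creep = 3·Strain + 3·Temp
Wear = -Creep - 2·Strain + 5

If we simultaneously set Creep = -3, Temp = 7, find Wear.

-4

The joint intervention fixes Creep = -3, Temp = 7, removing each variable's own equation.
Wear = -Creep - 2·Strain + 5  [with Creep=-3, Strain=6]  = -4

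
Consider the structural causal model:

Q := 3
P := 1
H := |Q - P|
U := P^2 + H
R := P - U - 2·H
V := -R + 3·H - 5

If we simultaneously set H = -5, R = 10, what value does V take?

Setting H = -5, R = 10 by intervention discards those variables' equations.
V = -R + 3·H - 5  [with R=10, H=-5]  = -30

-30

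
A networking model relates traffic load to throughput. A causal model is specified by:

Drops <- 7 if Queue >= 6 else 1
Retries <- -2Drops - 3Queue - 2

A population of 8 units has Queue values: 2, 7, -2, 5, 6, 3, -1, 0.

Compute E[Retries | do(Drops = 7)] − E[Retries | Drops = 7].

12

do(Drops=7) breaks Drops's dependence on Queue. With Drops=7 fixed, Retries across the units is -22, -37, -10, -31, -34, -25, -13, -16, mean -23.5.
Conditioning on Drops=7 selects the 2 unit(s) with Queue ∈ {7, 6}. Their Retries values: -37, -34. Mean = -35.5.
Difference = -23.5 − (-35.5) = 12.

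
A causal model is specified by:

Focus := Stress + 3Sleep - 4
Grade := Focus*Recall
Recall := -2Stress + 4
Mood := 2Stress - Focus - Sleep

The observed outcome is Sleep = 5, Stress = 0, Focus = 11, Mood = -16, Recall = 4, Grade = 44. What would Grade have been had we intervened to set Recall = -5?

The intervention breaks the incoming arrows to Recall: Recall := -2Stress + 4 no longer applies, and Recall = -5.
Focus = Stress + 3Sleep - 4  [with Stress=0, Sleep=5]  = 11
Grade = Focus*Recall  [with Focus=11, Recall=-5]  = -55

-55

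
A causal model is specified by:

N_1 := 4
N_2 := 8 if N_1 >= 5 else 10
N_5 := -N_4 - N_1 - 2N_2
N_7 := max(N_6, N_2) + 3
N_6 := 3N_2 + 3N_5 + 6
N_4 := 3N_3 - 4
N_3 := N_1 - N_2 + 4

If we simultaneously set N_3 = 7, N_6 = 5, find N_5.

-41

The joint intervention fixes N_3 = 7, N_6 = 5, removing each variable's own equation.
N_2 = 8 if N_1 >= 5 else 10  [with N_1=4]  = 10
N_4 = 3N_3 - 4  [with N_3=7]  = 17
N_5 = -N_4 - N_1 - 2N_2  [with N_4=17, N_1=4, N_2=10]  = -41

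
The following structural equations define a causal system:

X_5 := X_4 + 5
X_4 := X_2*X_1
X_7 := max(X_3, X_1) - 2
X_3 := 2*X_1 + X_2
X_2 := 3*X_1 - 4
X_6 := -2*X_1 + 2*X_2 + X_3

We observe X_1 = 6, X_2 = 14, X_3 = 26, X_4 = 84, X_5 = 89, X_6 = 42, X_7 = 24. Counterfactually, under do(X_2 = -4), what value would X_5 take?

do(X_2=-4) replaces the equation X_2 := 3*X_1 - 4 with the constant X_2 = -4.
X_4 = X_2*X_1  [with X_2=-4, X_1=6]  = -24
X_5 = X_4 + 5  [with X_4=-24]  = -19

-19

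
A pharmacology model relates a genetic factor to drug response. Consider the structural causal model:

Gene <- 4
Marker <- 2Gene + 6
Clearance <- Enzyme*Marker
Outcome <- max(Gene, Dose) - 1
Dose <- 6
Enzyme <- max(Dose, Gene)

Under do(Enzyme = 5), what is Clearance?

70

do(Enzyme=5) replaces the equation Enzyme <- max(Dose, Gene) with the constant Enzyme = 5.
Marker = 2Gene + 6  [with Gene=4]  = 14
Clearance = Enzyme*Marker  [with Enzyme=5, Marker=14]  = 70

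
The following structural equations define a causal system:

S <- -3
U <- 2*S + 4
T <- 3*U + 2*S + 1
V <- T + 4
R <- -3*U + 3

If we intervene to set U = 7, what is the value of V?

Under do(U=7), the mechanism U <- 2*S + 4 is discarded; U is fixed at 7.
T = 3*U + 2*S + 1  [with U=7, S=-3]  = 16
V = T + 4  [with T=16]  = 20

20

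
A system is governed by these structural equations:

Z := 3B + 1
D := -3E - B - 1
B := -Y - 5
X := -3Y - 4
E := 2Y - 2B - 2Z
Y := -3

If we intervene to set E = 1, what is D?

Intervening sets E = 1 and removes its equation (E := 2Y - 2B - 2Z).
B = -Y - 5  [with Y=-3]  = -2
D = -3E - B - 1  [with E=1, B=-2]  = -2

-2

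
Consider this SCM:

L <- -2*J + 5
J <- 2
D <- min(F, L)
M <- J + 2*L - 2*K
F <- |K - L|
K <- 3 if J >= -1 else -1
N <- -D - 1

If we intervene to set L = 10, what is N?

-8

Under do(L=10), the mechanism L <- -2*J + 5 is discarded; L is fixed at 10.
K = 3 if J >= -1 else -1  [with J=2]  = 3
F = |K - L|  [with K=3, L=10]  = 7
D = min(F, L)  [with F=7, L=10]  = 7
N = -D - 1  [with D=7]  = -8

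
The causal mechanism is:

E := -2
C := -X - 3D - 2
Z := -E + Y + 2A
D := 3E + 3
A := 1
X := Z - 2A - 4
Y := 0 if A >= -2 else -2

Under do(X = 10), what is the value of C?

Intervening sets X = 10 and removes its equation (X := Z - 2A - 4).
D = 3E + 3  [with E=-2]  = -3
C = -X - 3D - 2  [with X=10, D=-3]  = -3

-3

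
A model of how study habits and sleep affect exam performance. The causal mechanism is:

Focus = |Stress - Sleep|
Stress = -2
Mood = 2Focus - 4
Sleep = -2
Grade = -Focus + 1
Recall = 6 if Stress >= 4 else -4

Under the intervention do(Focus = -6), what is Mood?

The intervention breaks the incoming arrows to Focus: Focus = |Stress - Sleep| no longer applies, and Focus = -6.
Mood = 2Focus - 4  [with Focus=-6]  = -16

-16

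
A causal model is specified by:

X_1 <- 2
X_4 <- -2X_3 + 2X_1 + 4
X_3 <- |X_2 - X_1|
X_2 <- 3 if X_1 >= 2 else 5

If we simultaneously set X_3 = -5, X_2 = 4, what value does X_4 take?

The joint intervention fixes X_3 = -5, X_2 = 4, removing each variable's own equation.
X_4 = -2X_3 + 2X_1 + 4  [with X_3=-5, X_1=2]  = 18

18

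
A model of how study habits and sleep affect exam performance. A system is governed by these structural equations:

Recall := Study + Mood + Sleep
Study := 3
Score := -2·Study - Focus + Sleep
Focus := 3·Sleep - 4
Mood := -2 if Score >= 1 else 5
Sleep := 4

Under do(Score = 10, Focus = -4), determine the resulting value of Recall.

The joint intervention fixes Score = 10, Focus = -4, removing each variable's own equation.
Mood = -2 if Score >= 1 else 5  [with Score=10]  = -2
Recall = Study + Mood + Sleep  [with Study=3, Mood=-2, Sleep=4]  = 5

5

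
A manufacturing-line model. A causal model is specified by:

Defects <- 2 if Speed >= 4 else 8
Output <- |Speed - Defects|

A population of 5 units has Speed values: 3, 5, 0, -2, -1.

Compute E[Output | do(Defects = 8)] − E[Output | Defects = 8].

-1

Every unit gets Defects=8 under the intervention. Output values become 5, 3, 8, 10, 9; E[Output|do(Defects=8)] = 7.
Observing Defects=8 restricts to units where Defects's equation naturally yields 8: Speed ∈ {3, 0, -2, -1}. In that subpopulation Output = 5, 8, 10, 9, mean 8.
Difference = 7 − 8 = -1.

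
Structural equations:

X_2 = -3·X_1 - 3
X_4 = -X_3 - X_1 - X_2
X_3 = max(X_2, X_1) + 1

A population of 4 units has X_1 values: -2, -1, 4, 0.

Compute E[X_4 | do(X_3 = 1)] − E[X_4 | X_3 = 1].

Under do(X_3=1), X_3's equation is replaced by X_3=1 for every unit. Per-unit X_4: -2, 0, 10, 2. Mean = 2.5.
Observing X_3=1 restricts to units where X_3's equation naturally yields 1: X_1 ∈ {-1, 0}. In that subpopulation X_4 = 0, 2, mean 1.
Difference = 2.5 − 1 = 1.5.

1.5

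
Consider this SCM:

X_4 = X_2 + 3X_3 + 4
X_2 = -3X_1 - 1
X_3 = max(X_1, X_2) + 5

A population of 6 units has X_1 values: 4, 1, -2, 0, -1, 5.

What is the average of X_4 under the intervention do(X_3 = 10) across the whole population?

29.5

The intervention sets X_3=10 in all 6 units regardless of X_1. Recomputing X_4 per unit gives 21, 30, 39, 33, 36, 18; average 29.5.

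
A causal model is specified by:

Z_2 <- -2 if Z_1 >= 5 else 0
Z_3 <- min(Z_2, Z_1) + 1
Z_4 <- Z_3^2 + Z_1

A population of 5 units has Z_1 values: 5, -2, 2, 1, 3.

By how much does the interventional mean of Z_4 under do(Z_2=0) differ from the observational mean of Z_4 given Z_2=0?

0.8

do(Z_2=0) breaks Z_2's dependence on Z_1. With Z_2=0 fixed, Z_4 across the units is 6, -1, 3, 2, 4, mean 2.8.
Conditioning on Z_2=0 selects the 4 unit(s) with Z_1 ∈ {-2, 2, 1, 3}. Their Z_4 values: -1, 3, 2, 4. Mean = 2.
Difference = 2.8 − 2 = 0.8.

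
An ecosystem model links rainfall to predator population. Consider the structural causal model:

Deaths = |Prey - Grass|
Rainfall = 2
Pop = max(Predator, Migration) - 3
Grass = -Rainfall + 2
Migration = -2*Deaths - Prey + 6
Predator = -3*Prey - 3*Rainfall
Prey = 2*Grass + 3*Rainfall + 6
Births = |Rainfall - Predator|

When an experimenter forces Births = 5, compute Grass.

0

Under do(Births=5), the mechanism Births = |Rainfall - Predator| is discarded; Births is fixed at 5.
No directed path runs from Births to Grass, so Grass keeps its natural value.
Grass = -Rainfall + 2  [with Rainfall=2]  = 0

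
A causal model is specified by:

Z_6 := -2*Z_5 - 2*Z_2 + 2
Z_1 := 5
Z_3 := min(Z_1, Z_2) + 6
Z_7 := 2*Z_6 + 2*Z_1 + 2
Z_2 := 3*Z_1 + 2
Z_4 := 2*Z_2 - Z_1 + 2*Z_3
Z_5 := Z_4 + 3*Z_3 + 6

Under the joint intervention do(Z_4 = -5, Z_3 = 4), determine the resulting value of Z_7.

-104

The joint intervention fixes Z_4 = -5, Z_3 = 4, removing each variable's own equation.
Z_2 = 3*Z_1 + 2  [with Z_1=5]  = 17
Z_5 = Z_4 + 3*Z_3 + 6  [with Z_4=-5, Z_3=4]  = 13
Z_6 = -2*Z_5 - 2*Z_2 + 2  [with Z_5=13, Z_2=17]  = -58
Z_7 = 2*Z_6 + 2*Z_1 + 2  [with Z_6=-58, Z_1=5]  = -104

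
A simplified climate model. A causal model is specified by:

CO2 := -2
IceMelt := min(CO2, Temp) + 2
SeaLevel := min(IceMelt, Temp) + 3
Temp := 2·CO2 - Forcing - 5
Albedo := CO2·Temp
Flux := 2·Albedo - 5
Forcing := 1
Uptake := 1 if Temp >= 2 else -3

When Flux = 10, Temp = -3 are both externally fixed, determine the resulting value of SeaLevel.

Setting Flux = 10, Temp = -3 by intervention discards those variables' equations.
IceMelt = min(CO2, Temp) + 2  [with CO2=-2, Temp=-3]  = -1
SeaLevel = min(IceMelt, Temp) + 3  [with IceMelt=-1, Temp=-3]  = 0

0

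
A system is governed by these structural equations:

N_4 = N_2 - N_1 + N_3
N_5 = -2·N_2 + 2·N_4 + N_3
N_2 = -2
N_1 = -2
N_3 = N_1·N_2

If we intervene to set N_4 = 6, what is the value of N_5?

20

Intervening sets N_4 = 6 and removes its equation (N_4 = N_2 - N_1 + N_3).
N_3 = N_1·N_2  [with N_1=-2, N_2=-2]  = 4
N_5 = -2·N_2 + 2·N_4 + N_3  [with N_2=-2, N_4=6, N_3=4]  = 20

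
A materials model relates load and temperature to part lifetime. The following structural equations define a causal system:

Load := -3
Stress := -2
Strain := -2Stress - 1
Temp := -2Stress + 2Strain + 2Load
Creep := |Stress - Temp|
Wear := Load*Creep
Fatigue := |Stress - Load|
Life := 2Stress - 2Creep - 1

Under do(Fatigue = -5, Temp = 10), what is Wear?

Setting Fatigue = -5, Temp = 10 by intervention discards those variables' equations.
Creep = |Stress - Temp|  [with Stress=-2, Temp=10]  = 12
Wear = Load*Creep  [with Load=-3, Creep=12]  = -36

-36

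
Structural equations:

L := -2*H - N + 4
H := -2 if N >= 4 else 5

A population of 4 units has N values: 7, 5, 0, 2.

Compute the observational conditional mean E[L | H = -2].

Conditioning on H=-2 selects the 2 unit(s) with N ∈ {7, 5}. Their L values: 1, 3. Mean = 2.

2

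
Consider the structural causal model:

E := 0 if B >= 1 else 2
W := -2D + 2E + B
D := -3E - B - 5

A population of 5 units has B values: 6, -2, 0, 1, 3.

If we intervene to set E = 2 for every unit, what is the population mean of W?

do(E=2) breaks E's dependence on B. With E=2 fixed, W across the units is 44, 20, 26, 29, 35, mean 30.8.

30.8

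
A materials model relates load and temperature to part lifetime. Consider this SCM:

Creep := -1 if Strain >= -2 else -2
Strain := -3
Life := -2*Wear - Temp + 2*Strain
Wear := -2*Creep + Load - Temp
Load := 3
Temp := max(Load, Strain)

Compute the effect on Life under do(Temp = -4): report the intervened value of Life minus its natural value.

The intervention breaks the incoming arrows to Temp: Temp := max(Load, Strain) no longer applies, and Temp = -4.
Creep = -1 if Strain >= -2 else -2  [with Strain=-3]  = -2
Wear = -2*Creep + Load - Temp  [with Creep=-2, Load=3, Temp=-4]  = 11
Life = -2*Wear - Temp + 2*Strain  [with Wear=11, Temp=-4, Strain=-3]  = -24
Without intervention: Temp = max(Load, Strain)  [with Load=3, Strain=-3]  = 3; Creep = -1 if Strain >= -2 else -2  [with Strain=-3]  = -2; Wear = -2*Creep + Load - Temp  [with Creep=-2, Load=3, Temp=3]  = 4; Life = -2*Wear - Temp + 2*Strain  [with Wear=4, Temp=3, Strain=-3]  = -17.
Change = -24 − (-17) = -7.

-7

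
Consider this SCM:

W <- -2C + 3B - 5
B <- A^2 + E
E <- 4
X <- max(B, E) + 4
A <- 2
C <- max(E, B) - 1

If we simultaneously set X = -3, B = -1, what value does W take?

Under do(X = -3, B = -1), each intervened variable's structural equation is replaced by its fixed value.
C = max(E, B) - 1  [with E=4, B=-1]  = 3
W = -2C + 3B - 5  [with C=3, B=-1]  = -14

-14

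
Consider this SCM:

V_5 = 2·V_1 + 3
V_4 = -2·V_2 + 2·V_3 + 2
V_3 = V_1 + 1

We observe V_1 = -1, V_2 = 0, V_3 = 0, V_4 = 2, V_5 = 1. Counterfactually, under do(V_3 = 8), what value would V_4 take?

The intervention breaks the incoming arrows to V_3: V_3 = V_1 + 1 no longer applies, and V_3 = 8.
V_4 = -2·V_2 + 2·V_3 + 2  [with V_2=0, V_3=8]  = 18

18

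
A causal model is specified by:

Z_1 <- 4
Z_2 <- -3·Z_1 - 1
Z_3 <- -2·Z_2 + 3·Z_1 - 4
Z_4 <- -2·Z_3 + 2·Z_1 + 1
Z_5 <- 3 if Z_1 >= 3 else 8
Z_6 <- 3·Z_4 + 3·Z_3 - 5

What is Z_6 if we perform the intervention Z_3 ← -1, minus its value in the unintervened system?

The intervention breaks the incoming arrows to Z_3: Z_3 <- -2·Z_2 + 3·Z_1 - 4 no longer applies, and Z_3 = -1.
Z_4 = -2·Z_3 + 2·Z_1 + 1  [with Z_3=-1, Z_1=4]  = 11
Z_6 = 3·Z_4 + 3·Z_3 - 5  [with Z_4=11, Z_3=-1]  = 25
Without intervention: Z_2 = -3·Z_1 - 1  [with Z_1=4]  = -13; Z_3 = -2·Z_2 + 3·Z_1 - 4  [with Z_2=-13, Z_1=4]  = 34; Z_4 = -2·Z_3 + 2·Z_1 + 1  [with Z_3=34, Z_1=4]  = -59; Z_6 = 3·Z_4 + 3·Z_3 - 5  [with Z_4=-59, Z_3=34]  = -80.
Change = 25 − (-80) = 105.

105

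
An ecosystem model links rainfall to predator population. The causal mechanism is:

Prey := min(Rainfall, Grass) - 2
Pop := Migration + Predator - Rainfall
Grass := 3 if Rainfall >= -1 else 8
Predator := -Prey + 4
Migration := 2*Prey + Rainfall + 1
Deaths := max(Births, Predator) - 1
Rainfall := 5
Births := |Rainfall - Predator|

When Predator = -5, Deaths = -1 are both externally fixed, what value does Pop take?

-2

Under do(Predator = -5, Deaths = -1), each intervened variable's structural equation is replaced by its fixed value.
Grass = 3 if Rainfall >= -1 else 8  [with Rainfall=5]  = 3
Prey = min(Rainfall, Grass) - 2  [with Rainfall=5, Grass=3]  = 1
Migration = 2*Prey + Rainfall + 1  [with Prey=1, Rainfall=5]  = 8
Pop = Migration + Predator - Rainfall  [with Migration=8, Predator=-5, Rainfall=5]  = -2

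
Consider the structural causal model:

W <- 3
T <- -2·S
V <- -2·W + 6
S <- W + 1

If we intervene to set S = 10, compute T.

The intervention breaks the incoming arrows to S: S <- W + 1 no longer applies, and S = 10.
T = -2·S  [with S=10]  = -20

-20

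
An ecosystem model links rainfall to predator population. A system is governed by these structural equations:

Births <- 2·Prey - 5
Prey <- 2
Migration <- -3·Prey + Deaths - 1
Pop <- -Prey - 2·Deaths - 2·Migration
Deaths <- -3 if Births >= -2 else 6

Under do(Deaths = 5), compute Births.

-1

Under do(Deaths=5), the mechanism Deaths <- -3 if Births >= -2 else 6 is discarded; Deaths is fixed at 5.
Since Births is not a descendant of the intervened variable, it is unaffected.
Births = 2·Prey - 5  [with Prey=2]  = -1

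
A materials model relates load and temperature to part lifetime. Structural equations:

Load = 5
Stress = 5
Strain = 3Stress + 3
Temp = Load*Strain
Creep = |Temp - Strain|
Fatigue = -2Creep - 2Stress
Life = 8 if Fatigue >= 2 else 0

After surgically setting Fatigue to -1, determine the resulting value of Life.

Intervening sets Fatigue = -1 and removes its equation (Fatigue = -2Creep - 2Stress).
Life = 8 if Fatigue >= 2 else 0  [with Fatigue=-1]  = 0

0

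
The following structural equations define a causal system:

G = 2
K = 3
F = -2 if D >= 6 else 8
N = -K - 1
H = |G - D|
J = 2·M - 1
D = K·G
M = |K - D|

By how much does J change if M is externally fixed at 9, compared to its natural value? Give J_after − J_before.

Under do(M=9), the mechanism M = |K - D| is discarded; M is fixed at 9.
J = 2·M - 1  [with M=9]  = 17
Without intervention: D = K·G  [with K=3, G=2]  = 6; M = |K - D|  [with K=3, D=6]  = 3; J = 2·M - 1  [with M=3]  = 5.
Change = 17 − 5 = 12.

12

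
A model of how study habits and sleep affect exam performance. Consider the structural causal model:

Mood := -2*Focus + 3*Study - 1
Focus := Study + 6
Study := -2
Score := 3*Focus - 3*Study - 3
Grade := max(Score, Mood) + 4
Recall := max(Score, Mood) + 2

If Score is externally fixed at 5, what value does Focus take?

Under do(Score=5), the mechanism Score := 3*Focus - 3*Study - 3 is discarded; Score is fixed at 5.
Since Focus is not a descendant of the intervened variable, it is unaffected.
Focus = Study + 6  [with Study=-2]  = 4

4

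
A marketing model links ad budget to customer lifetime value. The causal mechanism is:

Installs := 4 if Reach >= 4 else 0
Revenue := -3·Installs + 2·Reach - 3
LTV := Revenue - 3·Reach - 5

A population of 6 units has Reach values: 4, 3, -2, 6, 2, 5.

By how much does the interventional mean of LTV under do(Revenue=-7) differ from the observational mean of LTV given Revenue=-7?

-6

The intervention sets Revenue=-7 in all 6 units regardless of Reach. Recomputing LTV per unit gives -24, -21, -6, -30, -18, -27; average -21.
Observing Revenue=-7 restricts to units where Revenue's equation naturally yields -7: Reach ∈ {4, -2}. In that subpopulation LTV = -24, -6, mean -15.
Difference = -21 − (-15) = -6.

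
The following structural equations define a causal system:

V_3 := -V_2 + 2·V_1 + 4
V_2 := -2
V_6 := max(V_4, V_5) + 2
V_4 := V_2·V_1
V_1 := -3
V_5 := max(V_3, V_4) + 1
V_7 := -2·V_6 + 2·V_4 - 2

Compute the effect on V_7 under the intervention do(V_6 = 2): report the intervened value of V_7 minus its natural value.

14

Intervening sets V_6 = 2 and removes its equation (V_6 := max(V_4, V_5) + 2).
V_4 = V_2·V_1  [with V_2=-2, V_1=-3]  = 6
V_7 = -2·V_6 + 2·V_4 - 2  [with V_6=2, V_4=6]  = 6
Without intervention: V_3 = -V_2 + 2·V_1 + 4  [with V_2=-2, V_1=-3]  = 0; V_4 = V_2·V_1  [with V_2=-2, V_1=-3]  = 6; V_5 = max(V_3, V_4) + 1  [with V_3=0, V_4=6]  = 7; V_6 = max(V_4, V_5) + 2  [with V_4=6, V_5=7]  = 9; V_7 = -2·V_6 + 2·V_4 - 2  [with V_6=9, V_4=6]  = -8.
Change = 6 − (-8) = 14.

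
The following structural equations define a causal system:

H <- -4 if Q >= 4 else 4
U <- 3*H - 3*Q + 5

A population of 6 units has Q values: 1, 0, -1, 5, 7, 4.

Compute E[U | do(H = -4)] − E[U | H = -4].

8

Every unit gets H=-4 under the intervention. U values become -10, -7, -4, -22, -28, -19; E[U|do(H=-4)] = -15.
Observing H=-4 restricts to units where H's equation naturally yields -4: Q ∈ {5, 7, 4}. In that subpopulation U = -22, -28, -19, mean -23.
Difference = -15 − (-23) = 8.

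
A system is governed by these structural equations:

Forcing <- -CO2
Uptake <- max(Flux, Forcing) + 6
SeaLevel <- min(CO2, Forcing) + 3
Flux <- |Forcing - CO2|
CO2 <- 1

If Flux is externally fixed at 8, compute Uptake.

Intervening sets Flux = 8 and removes its equation (Flux <- |Forcing - CO2|).
Forcing = -CO2  [with CO2=1]  = -1
Uptake = max(Flux, Forcing) + 6  [with Flux=8, Forcing=-1]  = 14

14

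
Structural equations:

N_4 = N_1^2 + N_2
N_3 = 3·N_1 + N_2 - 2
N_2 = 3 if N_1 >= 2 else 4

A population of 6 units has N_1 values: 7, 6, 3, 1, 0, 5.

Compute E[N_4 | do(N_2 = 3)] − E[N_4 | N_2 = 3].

-9.75

Every unit gets N_2=3 under the intervention. N_4 values become 52, 39, 12, 4, 3, 28; E[N_4|do(N_2=3)] = 23.
Observing N_2=3 restricts to units where N_2's equation naturally yields 3: N_1 ∈ {7, 6, 3, 5}. In that subpopulation N_4 = 52, 39, 12, 28, mean 32.75.
Difference = 23 − 32.75 = -9.75.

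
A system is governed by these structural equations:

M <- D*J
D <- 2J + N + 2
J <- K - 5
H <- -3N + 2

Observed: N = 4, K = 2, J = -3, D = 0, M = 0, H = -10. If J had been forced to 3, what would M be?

do(J=3) replaces the equation J <- K - 5 with the constant J = 3.
D = 2J + N + 2  [with J=3, N=4]  = 12
M = D*J  [with D=12, J=3]  = 36

36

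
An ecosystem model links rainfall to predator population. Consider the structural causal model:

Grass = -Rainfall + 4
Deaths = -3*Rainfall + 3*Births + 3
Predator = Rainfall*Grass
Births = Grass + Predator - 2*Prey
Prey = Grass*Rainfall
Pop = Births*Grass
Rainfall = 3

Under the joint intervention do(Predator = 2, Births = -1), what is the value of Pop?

Under do(Predator = 2, Births = -1), each intervened variable's structural equation is replaced by its fixed value.
Grass = -Rainfall + 4  [with Rainfall=3]  = 1
Pop = Births*Grass  [with Births=-1, Grass=1]  = -1

-1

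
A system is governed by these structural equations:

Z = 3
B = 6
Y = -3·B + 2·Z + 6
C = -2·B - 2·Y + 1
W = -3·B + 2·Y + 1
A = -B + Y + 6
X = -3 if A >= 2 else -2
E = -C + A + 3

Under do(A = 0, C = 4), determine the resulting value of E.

Under do(A = 0, C = 4), each intervened variable's structural equation is replaced by its fixed value.
E = -C + A + 3  [with C=4, A=0]  = -1

-1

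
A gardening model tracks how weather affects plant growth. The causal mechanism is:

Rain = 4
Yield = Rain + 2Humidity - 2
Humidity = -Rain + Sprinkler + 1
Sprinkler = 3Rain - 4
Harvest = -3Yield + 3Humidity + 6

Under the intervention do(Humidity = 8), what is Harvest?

-24

do(Humidity=8) replaces the equation Humidity = -Rain + Sprinkler + 1 with the constant Humidity = 8.
Yield = Rain + 2Humidity - 2  [with Rain=4, Humidity=8]  = 18
Harvest = -3Yield + 3Humidity + 6  [with Yield=18, Humidity=8]  = -24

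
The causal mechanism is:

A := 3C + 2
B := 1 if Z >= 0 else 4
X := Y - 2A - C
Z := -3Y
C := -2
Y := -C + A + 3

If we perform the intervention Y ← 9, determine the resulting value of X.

The intervention breaks the incoming arrows to Y: Y := -C + A + 3 no longer applies, and Y = 9.
A = 3C + 2  [with C=-2]  = -4
X = Y - 2A - C  [with Y=9, A=-4, C=-2]  = 19

19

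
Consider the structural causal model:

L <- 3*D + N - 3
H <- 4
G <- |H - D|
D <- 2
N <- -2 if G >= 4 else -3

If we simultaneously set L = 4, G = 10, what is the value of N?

-2

Under do(L = 4, G = 10), each intervened variable's structural equation is replaced by its fixed value.
N = -2 if G >= 4 else -3  [with G=10]  = -2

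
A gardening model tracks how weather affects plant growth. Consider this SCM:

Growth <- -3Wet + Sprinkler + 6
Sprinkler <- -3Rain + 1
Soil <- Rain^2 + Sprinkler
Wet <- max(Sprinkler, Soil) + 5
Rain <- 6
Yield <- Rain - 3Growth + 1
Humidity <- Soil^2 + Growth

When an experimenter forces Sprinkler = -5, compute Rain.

Under do(Sprinkler=-5), the mechanism Sprinkler <- -3Rain + 1 is discarded; Sprinkler is fixed at -5.
Rain is not downstream of the intervention, so its value is determined by the original equations.

6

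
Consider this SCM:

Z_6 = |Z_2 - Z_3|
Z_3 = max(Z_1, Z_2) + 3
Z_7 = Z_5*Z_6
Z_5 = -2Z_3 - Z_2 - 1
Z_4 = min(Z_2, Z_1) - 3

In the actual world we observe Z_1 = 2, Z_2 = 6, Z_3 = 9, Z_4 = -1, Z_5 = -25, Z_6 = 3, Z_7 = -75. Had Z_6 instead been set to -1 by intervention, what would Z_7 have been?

Intervening sets Z_6 = -1 and removes its equation (Z_6 = |Z_2 - Z_3|).
Z_3 = max(Z_1, Z_2) + 3  [with Z_1=2, Z_2=6]  = 9
Z_5 = -2Z_3 - Z_2 - 1  [with Z_3=9, Z_2=6]  = -25
Z_7 = Z_5*Z_6  [with Z_5=-25, Z_6=-1]  = 25

25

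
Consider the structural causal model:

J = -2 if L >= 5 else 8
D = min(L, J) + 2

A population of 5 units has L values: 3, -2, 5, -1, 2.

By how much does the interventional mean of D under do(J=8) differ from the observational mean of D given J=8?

0.9

Under do(J=8), J's equation is replaced by J=8 for every unit. Per-unit D: 5, 0, 7, 1, 4. Mean = 3.4.
Observing J=8 restricts to units where J's equation naturally yields 8: L ∈ {3, -2, -1, 2}. In that subpopulation D = 5, 0, 1, 4, mean 2.5.
Difference = 3.4 − 2.5 = 0.9.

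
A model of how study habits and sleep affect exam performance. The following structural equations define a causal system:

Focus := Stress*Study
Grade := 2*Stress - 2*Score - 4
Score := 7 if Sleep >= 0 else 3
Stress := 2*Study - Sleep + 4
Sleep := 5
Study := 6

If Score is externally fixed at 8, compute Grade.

The intervention breaks the incoming arrows to Score: Score := 7 if Sleep >= 0 else 3 no longer applies, and Score = 8.
Stress = 2*Study - Sleep + 4  [with Study=6, Sleep=5]  = 11
Grade = 2*Stress - 2*Score - 4  [with Stress=11, Score=8]  = 2

2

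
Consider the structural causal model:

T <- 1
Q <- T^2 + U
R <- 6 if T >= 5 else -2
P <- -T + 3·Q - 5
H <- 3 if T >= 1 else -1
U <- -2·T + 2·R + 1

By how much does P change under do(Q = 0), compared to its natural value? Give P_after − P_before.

12

Intervening sets Q = 0 and removes its equation (Q <- T^2 + U).
P = -T + 3·Q - 5  [with T=1, Q=0]  = -6
Without intervention: R = 6 if T >= 5 else -2  [with T=1]  = -2; U = -2·T + 2·R + 1  [with T=1, R=-2]  = -5; Q = T^2 + U  [with T=1, U=-5]  = -4; P = -T + 3·Q - 5  [with T=1, Q=-4]  = -18.
Change = -6 − (-18) = 12.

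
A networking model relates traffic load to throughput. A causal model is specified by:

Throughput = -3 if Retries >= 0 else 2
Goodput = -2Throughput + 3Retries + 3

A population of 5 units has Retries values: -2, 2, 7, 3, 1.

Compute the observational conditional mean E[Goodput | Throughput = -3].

E[Goodput|Throughput=-3] averages over only the 4 units with Throughput=-3 (Retries = 2, 7, 3, 1): Goodput = 15, 30, 18, 12, mean 18.75.

18.75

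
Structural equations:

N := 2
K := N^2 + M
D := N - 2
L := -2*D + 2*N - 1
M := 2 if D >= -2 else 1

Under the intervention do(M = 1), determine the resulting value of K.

5

Intervening sets M = 1 and removes its equation (M := 2 if D >= -2 else 1).
K = N^2 + M  [with N=2, M=1]  = 5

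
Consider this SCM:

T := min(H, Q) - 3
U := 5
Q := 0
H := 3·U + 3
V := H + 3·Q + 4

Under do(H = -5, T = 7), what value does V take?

-1

The joint intervention fixes H = -5, T = 7, removing each variable's own equation.
V = H + 3·Q + 4  [with H=-5, Q=0]  = -1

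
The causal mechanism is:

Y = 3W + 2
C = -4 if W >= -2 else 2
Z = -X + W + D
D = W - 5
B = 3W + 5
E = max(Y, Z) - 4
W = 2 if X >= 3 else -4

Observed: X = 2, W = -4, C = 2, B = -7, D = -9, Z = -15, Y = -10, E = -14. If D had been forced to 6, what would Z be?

0

The intervention breaks the incoming arrows to D: D = W - 5 no longer applies, and D = 6.
W = 2 if X >= 3 else -4  [with X=2]  = -4
Z = -X + W + D  [with X=2, W=-4, D=6]  = 0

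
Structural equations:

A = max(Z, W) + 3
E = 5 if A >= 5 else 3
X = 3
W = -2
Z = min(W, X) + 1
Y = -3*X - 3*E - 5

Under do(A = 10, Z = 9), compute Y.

The joint intervention fixes A = 10, Z = 9, removing each variable's own equation.
E = 5 if A >= 5 else 3  [with A=10]  = 5
Y = -3*X - 3*E - 5  [with X=3, E=5]  = -29

-29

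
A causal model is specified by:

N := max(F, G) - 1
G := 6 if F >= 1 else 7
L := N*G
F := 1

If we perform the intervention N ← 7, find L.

The intervention breaks the incoming arrows to N: N := max(F, G) - 1 no longer applies, and N = 7.
G = 6 if F >= 1 else 7  [with F=1]  = 6
L = N*G  [with N=7, G=6]  = 42

42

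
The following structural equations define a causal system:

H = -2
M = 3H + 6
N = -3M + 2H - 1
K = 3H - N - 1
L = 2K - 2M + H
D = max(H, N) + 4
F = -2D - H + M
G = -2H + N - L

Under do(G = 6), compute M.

0

The intervention breaks the incoming arrows to G: G = -2H + N - L no longer applies, and G = 6.
M is not downstream of the intervention, so its value is determined by the original equations.
M = 3H + 6  [with H=-2]  = 0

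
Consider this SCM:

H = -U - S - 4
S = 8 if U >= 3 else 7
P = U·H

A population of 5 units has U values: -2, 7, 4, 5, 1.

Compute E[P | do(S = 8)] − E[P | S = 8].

Under do(S=8), S's equation is replaced by S=8 for every unit. Per-unit P: 20, -133, -64, -85, -13. Mean = -55.
Conditioning on S=8 selects the 3 unit(s) with U ∈ {7, 4, 5}. Their P values: -133, -64, -85. Mean = -94.
Difference = -55 − (-94) = 39.

39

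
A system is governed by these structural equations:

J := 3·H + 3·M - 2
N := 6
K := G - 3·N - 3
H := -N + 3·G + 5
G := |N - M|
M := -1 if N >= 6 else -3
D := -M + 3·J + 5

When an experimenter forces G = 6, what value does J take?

46

The intervention breaks the incoming arrows to G: G := |N - M| no longer applies, and G = 6.
M = -1 if N >= 6 else -3  [with N=6]  = -1
H = -N + 3·G + 5  [with N=6, G=6]  = 17
J = 3·H + 3·M - 2  [with H=17, M=-1]  = 46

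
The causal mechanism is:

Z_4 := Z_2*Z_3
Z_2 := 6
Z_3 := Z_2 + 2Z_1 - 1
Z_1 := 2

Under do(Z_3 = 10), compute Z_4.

60

The intervention breaks the incoming arrows to Z_3: Z_3 := Z_2 + 2Z_1 - 1 no longer applies, and Z_3 = 10.
Z_4 = Z_2*Z_3  [with Z_2=6, Z_3=10]  = 60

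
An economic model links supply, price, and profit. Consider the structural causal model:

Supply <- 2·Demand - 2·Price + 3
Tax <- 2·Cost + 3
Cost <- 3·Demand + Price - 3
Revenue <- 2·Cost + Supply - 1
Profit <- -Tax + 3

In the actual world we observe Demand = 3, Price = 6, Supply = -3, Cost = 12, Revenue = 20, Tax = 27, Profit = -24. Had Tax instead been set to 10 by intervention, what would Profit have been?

-7

Intervening sets Tax = 10 and removes its equation (Tax <- 2·Cost + 3).
Profit = -Tax + 3  [with Tax=10]  = -7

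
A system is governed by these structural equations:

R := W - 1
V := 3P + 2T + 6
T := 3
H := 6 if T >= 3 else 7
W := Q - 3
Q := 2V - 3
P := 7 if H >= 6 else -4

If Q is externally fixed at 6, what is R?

2

Under do(Q=6), the mechanism Q := 2V - 3 is discarded; Q is fixed at 6.
W = Q - 3  [with Q=6]  = 3
R = W - 1  [with W=3]  = 2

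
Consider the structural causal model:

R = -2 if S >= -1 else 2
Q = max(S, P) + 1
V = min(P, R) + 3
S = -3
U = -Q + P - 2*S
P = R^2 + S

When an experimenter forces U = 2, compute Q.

2

The intervention breaks the incoming arrows to U: U = -Q + P - 2*S no longer applies, and U = 2.
Since Q is not a descendant of the intervened variable, it is unaffected.
R = -2 if S >= -1 else 2  [with S=-3]  = 2
P = R^2 + S  [with R=2, S=-3]  = 1
Q = max(S, P) + 1  [with S=-3, P=1]  = 2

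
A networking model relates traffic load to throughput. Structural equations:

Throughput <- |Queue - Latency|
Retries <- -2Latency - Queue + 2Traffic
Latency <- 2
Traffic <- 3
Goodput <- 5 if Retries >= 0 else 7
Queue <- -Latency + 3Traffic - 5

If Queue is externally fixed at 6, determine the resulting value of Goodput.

7

The intervention breaks the incoming arrows to Queue: Queue <- -Latency + 3Traffic - 5 no longer applies, and Queue = 6.
Retries = -2Latency - Queue + 2Traffic  [with Latency=2, Queue=6, Traffic=3]  = -4
Goodput = 5 if Retries >= 0 else 7  [with Retries=-4]  = 7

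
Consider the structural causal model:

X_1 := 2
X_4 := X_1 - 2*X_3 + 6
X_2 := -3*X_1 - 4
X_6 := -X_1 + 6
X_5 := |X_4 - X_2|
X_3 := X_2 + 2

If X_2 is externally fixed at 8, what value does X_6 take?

Under do(X_2=8), the mechanism X_2 := -3*X_1 - 4 is discarded; X_2 is fixed at 8.
No directed path runs from X_2 to X_6, so X_6 keeps its natural value.
X_6 = -X_1 + 6  [with X_1=2]  = 4

4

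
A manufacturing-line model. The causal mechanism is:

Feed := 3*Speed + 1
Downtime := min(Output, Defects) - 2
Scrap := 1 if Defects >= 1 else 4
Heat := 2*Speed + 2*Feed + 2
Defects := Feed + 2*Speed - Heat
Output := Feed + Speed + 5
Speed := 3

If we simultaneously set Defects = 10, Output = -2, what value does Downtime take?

Setting Defects = 10, Output = -2 by intervention discards those variables' equations.
Downtime = min(Output, Defects) - 2  [with Output=-2, Defects=10]  = -4

-4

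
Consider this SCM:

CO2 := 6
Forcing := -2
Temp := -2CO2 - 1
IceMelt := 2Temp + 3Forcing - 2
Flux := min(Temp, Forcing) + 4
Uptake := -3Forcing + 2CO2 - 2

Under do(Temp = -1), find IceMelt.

The intervention breaks the incoming arrows to Temp: Temp := -2CO2 - 1 no longer applies, and Temp = -1.
IceMelt = 2Temp + 3Forcing - 2  [with Temp=-1, Forcing=-2]  = -10

-10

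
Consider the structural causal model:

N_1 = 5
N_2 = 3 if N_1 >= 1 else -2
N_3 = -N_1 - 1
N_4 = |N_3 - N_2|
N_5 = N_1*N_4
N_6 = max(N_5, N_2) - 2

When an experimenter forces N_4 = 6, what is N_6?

28

Under do(N_4=6), the mechanism N_4 = |N_3 - N_2| is discarded; N_4 is fixed at 6.
N_2 = 3 if N_1 >= 1 else -2  [with N_1=5]  = 3
N_5 = N_1*N_4  [with N_1=5, N_4=6]  = 30
N_6 = max(N_5, N_2) - 2  [with N_5=30, N_2=3]  = 28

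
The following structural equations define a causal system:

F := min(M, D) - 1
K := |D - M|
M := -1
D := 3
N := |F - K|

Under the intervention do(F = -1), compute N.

Intervening sets F = -1 and removes its equation (F := min(M, D) - 1).
K = |D - M|  [with D=3, M=-1]  = 4
N = |F - K|  [with F=-1, K=4]  = 5

5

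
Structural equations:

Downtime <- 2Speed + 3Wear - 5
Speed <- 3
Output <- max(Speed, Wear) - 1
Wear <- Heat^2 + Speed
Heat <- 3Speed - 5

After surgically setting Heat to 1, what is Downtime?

do(Heat=1) replaces the equation Heat <- 3Speed - 5 with the constant Heat = 1.
Wear = Heat^2 + Speed  [with Heat=1, Speed=3]  = 4
Downtime = 2Speed + 3Wear - 5  [with Speed=3, Wear=4]  = 13

13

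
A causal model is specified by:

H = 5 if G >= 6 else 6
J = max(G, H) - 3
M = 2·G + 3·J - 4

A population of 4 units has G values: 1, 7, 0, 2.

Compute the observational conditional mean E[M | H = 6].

E[M|H=6] averages over only the 3 units with H=6 (G = 1, 0, 2): M = 7, 5, 9, mean 7.

7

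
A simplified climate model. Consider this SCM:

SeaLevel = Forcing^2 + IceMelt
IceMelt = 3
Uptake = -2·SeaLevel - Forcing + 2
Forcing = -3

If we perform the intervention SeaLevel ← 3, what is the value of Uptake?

The intervention breaks the incoming arrows to SeaLevel: SeaLevel = Forcing^2 + IceMelt no longer applies, and SeaLevel = 3.
Uptake = -2·SeaLevel - Forcing + 2  [with SeaLevel=3, Forcing=-3]  = -1

-1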